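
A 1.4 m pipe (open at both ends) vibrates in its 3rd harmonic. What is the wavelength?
λₙ = 2L/n = 0.9333 m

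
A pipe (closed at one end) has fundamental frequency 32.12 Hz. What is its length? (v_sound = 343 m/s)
L = v/(4f₁) = 2.67 m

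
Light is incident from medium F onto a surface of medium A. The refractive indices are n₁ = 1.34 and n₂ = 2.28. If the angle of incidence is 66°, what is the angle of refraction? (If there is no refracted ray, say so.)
sin θ₂ = (n₁/n₂)·sin θ₁ = 0.5369 → θ₂ = 32.47°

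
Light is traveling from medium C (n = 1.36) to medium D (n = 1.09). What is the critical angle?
θc = arcsin(n₂/n₁) = 53.27°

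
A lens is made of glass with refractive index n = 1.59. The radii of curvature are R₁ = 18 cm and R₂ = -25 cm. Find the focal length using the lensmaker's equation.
1/f = (n − 1)(1/R₁ − 1/R₂) → f = 17.74 cm (converging lens)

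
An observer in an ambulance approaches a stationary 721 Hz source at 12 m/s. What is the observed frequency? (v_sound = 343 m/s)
f_obs = f·(v + v_o)/v = 746.2 Hz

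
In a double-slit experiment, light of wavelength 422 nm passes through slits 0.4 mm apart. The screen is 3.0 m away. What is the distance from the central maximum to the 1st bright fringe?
y = mλL/d = 3.165 mm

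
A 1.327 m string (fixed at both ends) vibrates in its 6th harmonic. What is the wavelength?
λₙ = 2L/n = 0.4423 m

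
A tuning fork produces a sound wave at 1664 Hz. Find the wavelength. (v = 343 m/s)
λ = v/f = 0.2061 m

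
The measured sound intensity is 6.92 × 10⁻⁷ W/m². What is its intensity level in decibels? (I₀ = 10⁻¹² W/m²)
β = 10·log₁₀(I/I₀) = 58.4 dB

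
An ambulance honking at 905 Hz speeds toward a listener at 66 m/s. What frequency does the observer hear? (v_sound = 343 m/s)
f_obs = f·v/(v − v_s) = 1121 Hz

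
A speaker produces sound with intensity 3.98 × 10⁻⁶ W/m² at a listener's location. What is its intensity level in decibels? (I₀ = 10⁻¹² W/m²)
β = 10·log₁₀(I/I₀) = 66 dB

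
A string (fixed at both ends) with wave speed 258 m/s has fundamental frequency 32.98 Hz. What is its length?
L = v/(2f₁) = 3.911 m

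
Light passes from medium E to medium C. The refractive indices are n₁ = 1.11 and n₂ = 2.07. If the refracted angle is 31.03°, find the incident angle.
sin θ₁ = (n₂/n₁)·sin θ₂ → θ₁ = 74.01°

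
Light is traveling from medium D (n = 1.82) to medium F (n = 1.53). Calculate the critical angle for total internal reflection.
θc = arcsin(n₂/n₁) = 57.21°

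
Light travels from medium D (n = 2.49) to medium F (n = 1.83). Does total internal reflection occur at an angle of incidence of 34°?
θc = arcsin(n₂/n₁) = 47.3°; 34° < θc, so no — the ray refracts.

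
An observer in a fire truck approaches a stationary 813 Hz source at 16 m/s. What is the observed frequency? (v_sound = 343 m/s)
f_obs = f·(v + v_o)/v = 850.9 Hz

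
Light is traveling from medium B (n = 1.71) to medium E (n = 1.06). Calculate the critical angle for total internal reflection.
θc = arcsin(n₂/n₁) = 38.31°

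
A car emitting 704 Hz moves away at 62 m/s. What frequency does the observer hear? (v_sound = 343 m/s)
f_obs = f·v/(v + v_s) = 596.2 Hz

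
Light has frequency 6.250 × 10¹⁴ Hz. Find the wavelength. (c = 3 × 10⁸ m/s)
λ = c/f = 480 nm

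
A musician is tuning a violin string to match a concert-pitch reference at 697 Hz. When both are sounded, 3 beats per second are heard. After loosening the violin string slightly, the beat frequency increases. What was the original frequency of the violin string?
694 Hz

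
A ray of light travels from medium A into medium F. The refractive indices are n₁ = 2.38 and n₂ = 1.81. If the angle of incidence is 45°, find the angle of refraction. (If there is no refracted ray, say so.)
sin θ₂ = (n₁/n₂)·sin θ₁ = 0.9298 → θ₂ = 68.4°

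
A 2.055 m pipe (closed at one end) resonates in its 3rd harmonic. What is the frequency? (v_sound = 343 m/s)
fₙ = nv/(4L) = 125.2 Hz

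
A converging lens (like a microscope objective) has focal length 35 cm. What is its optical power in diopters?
P = 1/f = 2.857 D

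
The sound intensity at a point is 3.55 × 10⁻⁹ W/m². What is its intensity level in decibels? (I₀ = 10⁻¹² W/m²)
β = 10·log₁₀(I/I₀) = 35.5 dB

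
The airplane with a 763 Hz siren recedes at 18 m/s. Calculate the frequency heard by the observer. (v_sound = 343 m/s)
f_obs = f·v/(v + v_s) = 725 Hz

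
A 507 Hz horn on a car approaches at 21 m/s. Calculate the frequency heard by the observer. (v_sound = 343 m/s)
f_obs = f·v/(v − v_s) = 540.1 Hz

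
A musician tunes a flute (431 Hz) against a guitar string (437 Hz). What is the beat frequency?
6 Hz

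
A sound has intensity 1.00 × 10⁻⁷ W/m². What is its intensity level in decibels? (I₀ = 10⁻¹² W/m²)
β = 10·log₁₀(I/I₀) = 50 dB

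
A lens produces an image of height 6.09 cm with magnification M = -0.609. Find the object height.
ho = |hi|/|M| = 10 cm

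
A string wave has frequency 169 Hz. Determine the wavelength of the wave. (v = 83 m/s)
λ = v/f = 0.4911 m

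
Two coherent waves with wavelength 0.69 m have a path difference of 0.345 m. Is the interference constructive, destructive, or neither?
destructive — path difference = 0.5λ, an odd multiple of λ/2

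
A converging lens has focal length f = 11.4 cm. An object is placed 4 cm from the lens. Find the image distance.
1/di = 1/f − 1/do → di = -6.162 cm (virtual image)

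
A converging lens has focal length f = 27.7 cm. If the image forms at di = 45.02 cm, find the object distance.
1/do = 1/f − 1/di → do = 72 cm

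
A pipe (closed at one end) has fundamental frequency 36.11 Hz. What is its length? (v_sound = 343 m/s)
L = v/(4f₁) = 2.375 m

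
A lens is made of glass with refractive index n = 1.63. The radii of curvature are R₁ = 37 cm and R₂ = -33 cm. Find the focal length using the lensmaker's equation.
1/f = (n − 1)(1/R₁ − 1/R₂) → f = 27.69 cm (converging lens)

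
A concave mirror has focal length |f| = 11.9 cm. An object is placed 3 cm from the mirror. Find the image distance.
f = +11.9 cm (concave); 1/di = 1/f − 1/do → di = -4.011 cm (virtual image, behind mirror)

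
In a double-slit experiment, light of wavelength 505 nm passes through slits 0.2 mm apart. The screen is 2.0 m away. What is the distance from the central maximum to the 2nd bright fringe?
y = mλL/d = 10.1 mm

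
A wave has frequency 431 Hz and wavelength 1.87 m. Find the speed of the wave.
v = fλ = 806 m/s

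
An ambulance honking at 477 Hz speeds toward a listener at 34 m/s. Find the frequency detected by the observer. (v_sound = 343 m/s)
f_obs = f·v/(v − v_s) = 529.5 Hz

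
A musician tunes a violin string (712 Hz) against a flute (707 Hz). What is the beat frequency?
5 Hz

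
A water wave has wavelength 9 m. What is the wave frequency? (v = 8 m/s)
f = v/λ = 0.8889 Hz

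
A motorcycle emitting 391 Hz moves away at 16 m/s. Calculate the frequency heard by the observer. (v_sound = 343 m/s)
f_obs = f·v/(v + v_s) = 373.6 Hz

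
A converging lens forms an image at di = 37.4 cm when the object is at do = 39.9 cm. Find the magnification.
M = −di/do = -0.9373 (inverted image)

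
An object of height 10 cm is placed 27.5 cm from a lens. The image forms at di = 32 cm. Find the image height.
hi = (-di/do) × ho = -11.64 cm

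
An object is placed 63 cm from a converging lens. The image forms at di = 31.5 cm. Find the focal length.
1/f = 1/do + 1/di → f = 21 cm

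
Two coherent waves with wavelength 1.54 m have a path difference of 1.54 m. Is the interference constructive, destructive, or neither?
constructive — path difference = 1λ, a whole number of wavelengths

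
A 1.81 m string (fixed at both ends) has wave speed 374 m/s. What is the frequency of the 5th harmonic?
fₙ = nv/(2L) = 516.6 Hz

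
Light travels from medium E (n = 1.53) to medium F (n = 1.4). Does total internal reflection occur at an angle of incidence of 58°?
θc = arcsin(n₂/n₁) = 66.21°; 58° < θc, so no — the ray refracts.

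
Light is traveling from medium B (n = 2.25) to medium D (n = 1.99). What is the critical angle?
θc = arcsin(n₂/n₁) = 62.18°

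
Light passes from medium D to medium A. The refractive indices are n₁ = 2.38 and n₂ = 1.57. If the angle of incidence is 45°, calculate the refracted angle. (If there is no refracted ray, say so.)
sin θ₂ = (n₁/n₂)·sin θ₁ = 1.072 > 1, so there is no refracted ray — the light undergoes total internal reflection.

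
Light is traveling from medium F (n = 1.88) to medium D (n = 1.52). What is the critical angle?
θc = arcsin(n₂/n₁) = 53.95°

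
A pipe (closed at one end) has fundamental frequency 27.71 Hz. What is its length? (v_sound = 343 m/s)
L = v/(4f₁) = 3.095 m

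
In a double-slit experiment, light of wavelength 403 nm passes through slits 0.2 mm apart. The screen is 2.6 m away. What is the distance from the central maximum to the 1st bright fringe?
y = mλL/d = 5.239 mm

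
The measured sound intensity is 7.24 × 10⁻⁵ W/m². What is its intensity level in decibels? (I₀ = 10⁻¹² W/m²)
β = 10·log₁₀(I/I₀) = 78.6 dB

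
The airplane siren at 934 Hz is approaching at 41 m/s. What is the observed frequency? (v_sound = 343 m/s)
f_obs = f·v/(v − v_s) = 1061 Hz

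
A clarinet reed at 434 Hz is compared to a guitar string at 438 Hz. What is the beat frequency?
4 Hz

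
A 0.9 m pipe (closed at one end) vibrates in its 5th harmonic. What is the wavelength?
λₙ = 4L/n = 0.72 m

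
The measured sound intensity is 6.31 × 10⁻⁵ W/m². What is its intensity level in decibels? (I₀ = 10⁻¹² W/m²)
β = 10·log₁₀(I/I₀) = 78 dB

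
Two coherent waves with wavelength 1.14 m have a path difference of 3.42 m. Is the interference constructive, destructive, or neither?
constructive — path difference = 3λ, a whole number of wavelengths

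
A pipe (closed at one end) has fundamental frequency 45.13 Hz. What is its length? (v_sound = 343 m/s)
L = v/(4f₁) = 1.9 m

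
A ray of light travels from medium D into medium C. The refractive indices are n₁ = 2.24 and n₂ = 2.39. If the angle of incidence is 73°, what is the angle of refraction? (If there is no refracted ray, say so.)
sin θ₂ = (n₁/n₂)·sin θ₁ = 0.8963 → θ₂ = 63.67°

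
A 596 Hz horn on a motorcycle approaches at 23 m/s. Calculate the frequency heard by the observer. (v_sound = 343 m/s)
f_obs = f·v/(v − v_s) = 638.8 Hz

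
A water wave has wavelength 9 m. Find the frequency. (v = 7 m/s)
f = v/λ = 0.7778 Hz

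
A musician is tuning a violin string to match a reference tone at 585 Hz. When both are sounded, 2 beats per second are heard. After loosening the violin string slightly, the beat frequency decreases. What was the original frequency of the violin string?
587 Hz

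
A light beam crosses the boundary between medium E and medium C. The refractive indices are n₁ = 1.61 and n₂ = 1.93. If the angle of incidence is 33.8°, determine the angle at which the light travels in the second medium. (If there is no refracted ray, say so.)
sin θ₂ = (n₁/n₂)·sin θ₁ = 0.4641 → θ₂ = 27.65°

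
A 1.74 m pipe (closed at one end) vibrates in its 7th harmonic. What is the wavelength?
λₙ = 4L/n = 0.9943 m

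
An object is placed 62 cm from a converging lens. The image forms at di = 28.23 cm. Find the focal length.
1/f = 1/do + 1/di → f = 19.4 cm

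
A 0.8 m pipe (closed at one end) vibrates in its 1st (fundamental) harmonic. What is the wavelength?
λₙ = 4L/n = 3.2 m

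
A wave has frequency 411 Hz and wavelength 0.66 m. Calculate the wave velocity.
v = fλ = 271.3 m/s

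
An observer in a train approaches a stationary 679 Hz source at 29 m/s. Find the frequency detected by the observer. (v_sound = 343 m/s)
f_obs = f·(v + v_o)/v = 736.4 Hz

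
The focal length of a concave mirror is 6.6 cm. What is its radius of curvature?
R = 2|f| = 13.2 cm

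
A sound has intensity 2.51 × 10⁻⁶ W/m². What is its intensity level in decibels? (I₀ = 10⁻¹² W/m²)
β = 10·log₁₀(I/I₀) = 64 dB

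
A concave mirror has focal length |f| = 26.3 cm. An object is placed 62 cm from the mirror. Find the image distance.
f = +26.3 cm (concave); 1/di = 1/f − 1/do → di = 45.68 cm (real image, in front of mirror)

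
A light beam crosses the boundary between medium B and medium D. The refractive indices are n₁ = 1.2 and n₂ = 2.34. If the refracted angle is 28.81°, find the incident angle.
sin θ₁ = (n₂/n₁)·sin θ₂ → θ₁ = 70°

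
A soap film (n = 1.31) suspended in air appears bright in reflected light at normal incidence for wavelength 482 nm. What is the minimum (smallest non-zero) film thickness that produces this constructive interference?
2nt = (m − ½)λ with m = 1 → t = (m − ½)λ/(2n) = 91.98 nm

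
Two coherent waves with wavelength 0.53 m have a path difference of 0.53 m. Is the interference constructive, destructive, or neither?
constructive — path difference = 1λ, a whole number of wavelengths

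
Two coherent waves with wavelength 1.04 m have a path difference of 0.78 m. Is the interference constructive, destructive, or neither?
neither (partial) — path difference = 0.75λ, neither a whole number of wavelengths nor an odd multiple of λ/2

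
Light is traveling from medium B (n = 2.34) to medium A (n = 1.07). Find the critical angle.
θc = arcsin(n₂/n₁) = 27.21°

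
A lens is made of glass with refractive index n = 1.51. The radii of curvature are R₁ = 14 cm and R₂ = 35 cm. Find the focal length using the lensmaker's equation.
1/f = (n − 1)(1/R₁ − 1/R₂) → f = 45.75 cm (converging lens)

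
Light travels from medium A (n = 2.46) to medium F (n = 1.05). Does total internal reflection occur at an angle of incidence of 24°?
θc = arcsin(n₂/n₁) = 25.27°; 24° < θc, so no — the ray refracts.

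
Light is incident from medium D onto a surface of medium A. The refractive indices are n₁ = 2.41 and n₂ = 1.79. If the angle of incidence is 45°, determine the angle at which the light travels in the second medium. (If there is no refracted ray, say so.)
sin θ₂ = (n₁/n₂)·sin θ₁ = 0.952 → θ₂ = 72.18°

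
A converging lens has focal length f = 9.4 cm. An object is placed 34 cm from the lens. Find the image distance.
1/di = 1/f − 1/do → di = 12.99 cm (real image)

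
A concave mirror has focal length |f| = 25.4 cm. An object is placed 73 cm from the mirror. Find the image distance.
f = +25.4 cm (concave); 1/di = 1/f − 1/do → di = 38.95 cm (real image, in front of mirror)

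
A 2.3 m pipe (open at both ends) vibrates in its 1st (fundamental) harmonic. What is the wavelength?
λₙ = 2L/n = 4.6 m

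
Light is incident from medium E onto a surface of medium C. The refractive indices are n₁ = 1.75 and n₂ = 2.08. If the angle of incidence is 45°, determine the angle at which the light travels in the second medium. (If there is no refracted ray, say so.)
sin θ₂ = (n₁/n₂)·sin θ₁ = 0.5949 → θ₂ = 36.51°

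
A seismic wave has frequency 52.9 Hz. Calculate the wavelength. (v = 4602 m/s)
λ = v/f = 86.99 m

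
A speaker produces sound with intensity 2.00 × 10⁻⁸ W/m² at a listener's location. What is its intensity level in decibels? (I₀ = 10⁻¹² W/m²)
β = 10·log₁₀(I/I₀) = 43.01 dB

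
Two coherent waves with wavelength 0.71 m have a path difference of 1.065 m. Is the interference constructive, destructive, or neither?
destructive — path difference = 1.5λ, an odd multiple of λ/2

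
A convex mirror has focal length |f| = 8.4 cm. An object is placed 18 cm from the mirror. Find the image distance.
f = −8.4 cm (convex); 1/di = 1/f − 1/do → di = -5.727 cm (virtual image, behind mirror)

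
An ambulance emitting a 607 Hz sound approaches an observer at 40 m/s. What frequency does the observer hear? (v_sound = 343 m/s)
f_obs = f·v/(v − v_s) = 687.1 Hz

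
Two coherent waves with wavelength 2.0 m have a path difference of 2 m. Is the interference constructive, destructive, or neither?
constructive — path difference = 1λ, a whole number of wavelengths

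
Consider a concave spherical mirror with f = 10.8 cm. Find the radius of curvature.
R = 2|f| = 21.6 cm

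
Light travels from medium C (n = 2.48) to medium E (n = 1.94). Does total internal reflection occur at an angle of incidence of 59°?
θc = arcsin(n₂/n₁) = 51.47°; 59° > θc, so yes — total internal reflection.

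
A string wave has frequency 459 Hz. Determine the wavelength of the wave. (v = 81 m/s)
λ = v/f = 0.1765 m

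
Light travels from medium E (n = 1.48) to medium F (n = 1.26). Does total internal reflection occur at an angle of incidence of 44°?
θc = arcsin(n₂/n₁) = 58.36°; 44° < θc, so no — the ray refracts.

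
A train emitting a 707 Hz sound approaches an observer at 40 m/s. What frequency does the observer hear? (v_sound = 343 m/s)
f_obs = f·v/(v − v_s) = 800.3 Hz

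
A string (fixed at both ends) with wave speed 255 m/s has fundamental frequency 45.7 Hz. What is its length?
L = v/(2f₁) = 2.79 m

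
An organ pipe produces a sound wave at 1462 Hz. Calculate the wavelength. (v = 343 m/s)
λ = v/f = 0.2346 m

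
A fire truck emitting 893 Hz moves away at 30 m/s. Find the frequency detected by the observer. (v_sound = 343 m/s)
f_obs = f·v/(v + v_s) = 821.2 Hz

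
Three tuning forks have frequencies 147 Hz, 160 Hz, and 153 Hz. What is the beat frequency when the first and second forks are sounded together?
13 Hz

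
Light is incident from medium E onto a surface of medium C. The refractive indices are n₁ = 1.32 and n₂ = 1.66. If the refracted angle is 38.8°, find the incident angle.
sin θ₁ = (n₂/n₁)·sin θ₂ → θ₁ = 52°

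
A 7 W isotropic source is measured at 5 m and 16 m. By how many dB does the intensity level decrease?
Δβ = 20·log₁₀(r₂/r₁) = 10.1 dB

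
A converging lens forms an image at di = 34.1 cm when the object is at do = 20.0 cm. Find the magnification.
M = −di/do = -1.705 (inverted image)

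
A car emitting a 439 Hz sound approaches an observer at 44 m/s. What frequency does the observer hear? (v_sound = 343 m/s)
f_obs = f·v/(v − v_s) = 503.6 Hz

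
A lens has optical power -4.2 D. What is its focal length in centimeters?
f = 1/P = -23.81 cm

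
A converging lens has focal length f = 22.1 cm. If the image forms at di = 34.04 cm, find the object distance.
1/do = 1/f − 1/di → do = 63.01 cm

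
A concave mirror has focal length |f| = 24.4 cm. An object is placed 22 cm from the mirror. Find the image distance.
f = +24.4 cm (concave); 1/di = 1/f − 1/do → di = -223.7 cm (virtual image, behind mirror)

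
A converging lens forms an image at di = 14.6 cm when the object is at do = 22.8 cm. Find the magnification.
M = −di/do = -0.6404 (inverted image)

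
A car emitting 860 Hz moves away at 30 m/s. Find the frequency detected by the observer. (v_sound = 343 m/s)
f_obs = f·v/(v + v_s) = 790.8 Hz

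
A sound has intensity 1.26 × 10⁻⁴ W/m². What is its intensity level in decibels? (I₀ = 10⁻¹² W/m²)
β = 10·log₁₀(I/I₀) = 81 dB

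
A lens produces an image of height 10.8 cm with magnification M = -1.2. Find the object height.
ho = |hi|/|M| = 9 cm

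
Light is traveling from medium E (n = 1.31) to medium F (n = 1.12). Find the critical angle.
θc = arcsin(n₂/n₁) = 58.76°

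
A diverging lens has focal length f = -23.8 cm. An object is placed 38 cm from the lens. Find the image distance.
1/di = 1/f − 1/do → di = -14.63 cm (virtual image)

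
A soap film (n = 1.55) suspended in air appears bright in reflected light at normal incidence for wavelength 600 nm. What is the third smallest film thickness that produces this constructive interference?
2nt = (m − ½)λ with m = 3 → t = (m − ½)λ/(2n) = 483.9 nm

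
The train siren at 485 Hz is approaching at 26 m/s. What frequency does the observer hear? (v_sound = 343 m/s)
f_obs = f·v/(v − v_s) = 524.8 Hz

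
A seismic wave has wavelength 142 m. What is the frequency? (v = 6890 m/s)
f = v/λ = 48.52 Hz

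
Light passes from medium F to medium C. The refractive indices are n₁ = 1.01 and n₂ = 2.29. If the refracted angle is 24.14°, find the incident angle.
sin θ₁ = (n₂/n₁)·sin θ₂ → θ₁ = 68.01°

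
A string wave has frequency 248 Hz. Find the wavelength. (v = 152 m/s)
λ = v/f = 0.6129 m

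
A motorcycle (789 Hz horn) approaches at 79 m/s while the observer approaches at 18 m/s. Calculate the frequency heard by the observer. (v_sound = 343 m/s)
f_obs = f·(v + v_o)/(v − v_s) = 1079 Hz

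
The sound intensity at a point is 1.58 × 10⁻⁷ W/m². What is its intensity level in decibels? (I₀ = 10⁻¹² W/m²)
β = 10·log₁₀(I/I₀) = 51.99 dB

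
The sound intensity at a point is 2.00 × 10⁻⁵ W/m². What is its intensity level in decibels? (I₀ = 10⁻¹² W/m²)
β = 10·log₁₀(I/I₀) = 73.01 dB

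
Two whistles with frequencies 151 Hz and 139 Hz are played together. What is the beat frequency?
12 Hz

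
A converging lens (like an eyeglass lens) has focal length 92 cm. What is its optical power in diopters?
P = 1/f = 1.087 D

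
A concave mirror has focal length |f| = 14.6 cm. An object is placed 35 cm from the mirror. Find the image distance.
f = +14.6 cm (concave); 1/di = 1/f − 1/do → di = 25.05 cm (real image, in front of mirror)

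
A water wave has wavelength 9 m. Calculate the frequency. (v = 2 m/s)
f = v/λ = 0.2222 Hz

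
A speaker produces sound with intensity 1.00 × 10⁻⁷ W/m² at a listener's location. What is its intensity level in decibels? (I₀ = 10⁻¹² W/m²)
β = 10·log₁₀(I/I₀) = 50 dB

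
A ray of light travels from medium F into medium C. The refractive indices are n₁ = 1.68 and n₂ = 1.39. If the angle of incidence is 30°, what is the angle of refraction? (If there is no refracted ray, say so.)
sin θ₂ = (n₁/n₂)·sin θ₁ = 0.6043 → θ₂ = 37.18°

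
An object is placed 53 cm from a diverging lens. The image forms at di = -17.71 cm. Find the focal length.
1/f = 1/do + 1/di → f = -26.6 cm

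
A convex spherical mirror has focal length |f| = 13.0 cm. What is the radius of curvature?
R = 2|f| = 26 cm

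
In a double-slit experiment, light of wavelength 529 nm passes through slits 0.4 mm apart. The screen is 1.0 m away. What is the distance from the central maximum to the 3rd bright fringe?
y = mλL/d = 3.968 mm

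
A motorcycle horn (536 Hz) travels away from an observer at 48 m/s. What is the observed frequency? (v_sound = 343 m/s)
f_obs = f·v/(v + v_s) = 470.2 Hz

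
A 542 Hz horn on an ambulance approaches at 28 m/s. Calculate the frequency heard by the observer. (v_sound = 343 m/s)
f_obs = f·v/(v − v_s) = 590.2 Hz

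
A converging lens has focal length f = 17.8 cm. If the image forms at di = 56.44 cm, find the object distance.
1/do = 1/f − 1/di → do = 26 cm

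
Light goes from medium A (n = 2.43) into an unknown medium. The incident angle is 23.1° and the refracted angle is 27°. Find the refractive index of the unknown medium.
n₂ = n₁·sin θ₁ / sin θ₂ = 2.1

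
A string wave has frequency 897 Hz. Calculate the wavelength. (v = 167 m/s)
λ = v/f = 0.1862 m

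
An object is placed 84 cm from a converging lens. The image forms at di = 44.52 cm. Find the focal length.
1/f = 1/do + 1/di → f = 29.1 cm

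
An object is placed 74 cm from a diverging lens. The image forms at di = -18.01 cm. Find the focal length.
1/f = 1/do + 1/di → f = -23.8 cm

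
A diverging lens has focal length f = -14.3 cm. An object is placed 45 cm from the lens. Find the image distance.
1/di = 1/f − 1/do → di = -10.85 cm (virtual image)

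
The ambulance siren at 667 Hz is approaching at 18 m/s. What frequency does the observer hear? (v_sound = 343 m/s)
f_obs = f·v/(v − v_s) = 703.9 Hz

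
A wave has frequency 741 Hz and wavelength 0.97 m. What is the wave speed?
v = fλ = 718.8 m/s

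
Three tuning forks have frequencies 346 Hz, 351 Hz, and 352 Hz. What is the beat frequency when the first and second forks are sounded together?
5 Hz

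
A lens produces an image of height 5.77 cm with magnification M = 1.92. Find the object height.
ho = |hi|/|M| = 3.005 cm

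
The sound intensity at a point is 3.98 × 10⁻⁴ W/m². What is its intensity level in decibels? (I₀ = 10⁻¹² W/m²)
β = 10·log₁₀(I/I₀) = 86 dB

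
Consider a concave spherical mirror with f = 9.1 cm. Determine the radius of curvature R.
R = 2|f| = 18.2 cm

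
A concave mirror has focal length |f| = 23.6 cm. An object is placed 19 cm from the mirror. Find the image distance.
f = +23.6 cm (concave); 1/di = 1/f − 1/do → di = -97.48 cm (virtual image, behind mirror)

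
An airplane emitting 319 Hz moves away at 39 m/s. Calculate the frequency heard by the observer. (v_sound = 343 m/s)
f_obs = f·v/(v + v_s) = 286.4 Hz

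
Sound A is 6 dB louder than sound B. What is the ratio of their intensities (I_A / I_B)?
I_A/I_B = 10^(Δβ/10) = 3.981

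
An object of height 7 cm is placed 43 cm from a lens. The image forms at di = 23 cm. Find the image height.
hi = (-di/do) × ho = -3.744 cm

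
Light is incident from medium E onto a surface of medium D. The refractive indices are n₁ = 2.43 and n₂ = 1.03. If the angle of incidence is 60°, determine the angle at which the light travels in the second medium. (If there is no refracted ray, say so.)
sin θ₂ = (n₁/n₂)·sin θ₁ = 2.043 > 1, so there is no refracted ray — the light undergoes total internal reflection.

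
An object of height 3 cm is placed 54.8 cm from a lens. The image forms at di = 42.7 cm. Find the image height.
hi = (-di/do) × ho = -2.338 cm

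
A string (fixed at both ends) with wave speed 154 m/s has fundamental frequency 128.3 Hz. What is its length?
L = v/(2f₁) = 0.6002 m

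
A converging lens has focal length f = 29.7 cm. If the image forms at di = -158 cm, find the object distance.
1/do = 1/f − 1/di → do = 25 cm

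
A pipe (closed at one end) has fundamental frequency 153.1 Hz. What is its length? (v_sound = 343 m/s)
L = v/(4f₁) = 0.5601 m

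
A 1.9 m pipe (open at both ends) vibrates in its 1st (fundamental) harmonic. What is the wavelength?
λₙ = 2L/n = 3.8 m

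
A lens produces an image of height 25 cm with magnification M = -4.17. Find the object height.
ho = |hi|/|M| = 5.995 cm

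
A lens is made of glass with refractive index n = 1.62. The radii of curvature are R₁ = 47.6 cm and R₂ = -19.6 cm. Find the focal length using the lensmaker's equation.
1/f = (n − 1)(1/R₁ − 1/R₂) → f = 22.39 cm (converging lens)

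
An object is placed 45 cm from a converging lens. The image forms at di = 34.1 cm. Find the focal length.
1/f = 1/do + 1/di → f = 19.4 cm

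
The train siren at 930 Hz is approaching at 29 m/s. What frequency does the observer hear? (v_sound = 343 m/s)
f_obs = f·v/(v − v_s) = 1016 Hz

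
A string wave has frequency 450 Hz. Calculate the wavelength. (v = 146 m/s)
λ = v/f = 0.3244 m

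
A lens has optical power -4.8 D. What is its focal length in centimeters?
f = 1/P = -20.83 cm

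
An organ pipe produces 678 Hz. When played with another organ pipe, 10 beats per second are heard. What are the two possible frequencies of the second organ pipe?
f₂ = 678 ± 10 Hz → 688 Hz or 668 Hz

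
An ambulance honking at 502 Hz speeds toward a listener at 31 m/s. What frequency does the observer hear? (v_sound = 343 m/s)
f_obs = f·v/(v − v_s) = 551.9 Hz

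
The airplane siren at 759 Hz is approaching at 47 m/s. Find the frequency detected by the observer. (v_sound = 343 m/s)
f_obs = f·v/(v − v_s) = 879.5 Hz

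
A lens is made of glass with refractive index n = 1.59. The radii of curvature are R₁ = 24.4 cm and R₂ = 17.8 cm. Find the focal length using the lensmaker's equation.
1/f = (n − 1)(1/R₁ − 1/R₂) → f = -111.5 cm (diverging lens)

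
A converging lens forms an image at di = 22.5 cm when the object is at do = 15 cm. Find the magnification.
M = −di/do = -1.5 (inverted image)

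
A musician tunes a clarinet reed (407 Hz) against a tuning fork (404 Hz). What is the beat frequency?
3 Hz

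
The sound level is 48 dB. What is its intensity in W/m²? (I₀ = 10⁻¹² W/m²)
I = I₀·10^(β/10) = 6.31 × 10⁻⁸ W/m²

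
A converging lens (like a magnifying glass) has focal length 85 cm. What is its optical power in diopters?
P = 1/f = 1.176 D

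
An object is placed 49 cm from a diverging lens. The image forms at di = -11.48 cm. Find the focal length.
1/f = 1/do + 1/di → f = -14.99 cm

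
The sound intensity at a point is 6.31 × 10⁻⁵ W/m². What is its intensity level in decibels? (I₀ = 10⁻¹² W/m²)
β = 10·log₁₀(I/I₀) = 78 dB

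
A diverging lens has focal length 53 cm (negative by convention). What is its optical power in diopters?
P = 1/f = -1.887 D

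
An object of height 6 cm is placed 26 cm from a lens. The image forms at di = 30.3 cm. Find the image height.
hi = (-di/do) × ho = -6.992 cm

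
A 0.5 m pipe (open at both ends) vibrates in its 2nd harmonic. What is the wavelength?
λₙ = 2L/n = 0.5 m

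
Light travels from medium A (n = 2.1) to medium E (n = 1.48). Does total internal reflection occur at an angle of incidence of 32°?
θc = arcsin(n₂/n₁) = 44.81°; 32° < θc, so no — the ray refracts.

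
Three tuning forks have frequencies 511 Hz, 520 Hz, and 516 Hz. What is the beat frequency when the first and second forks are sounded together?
9 Hz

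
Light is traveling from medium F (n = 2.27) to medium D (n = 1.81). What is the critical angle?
θc = arcsin(n₂/n₁) = 52.88°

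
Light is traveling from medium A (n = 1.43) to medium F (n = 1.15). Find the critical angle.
θc = arcsin(n₂/n₁) = 53.53°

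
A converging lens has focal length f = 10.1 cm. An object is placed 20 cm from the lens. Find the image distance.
1/di = 1/f − 1/do → di = 20.4 cm (real image)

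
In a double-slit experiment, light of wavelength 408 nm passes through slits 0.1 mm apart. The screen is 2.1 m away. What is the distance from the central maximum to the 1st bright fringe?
y = mλL/d = 8.568 mm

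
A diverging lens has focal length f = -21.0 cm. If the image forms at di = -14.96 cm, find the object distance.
1/do = 1/f − 1/di → do = 52.01 cm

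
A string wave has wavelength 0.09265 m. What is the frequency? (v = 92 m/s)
f = v/λ = 993 Hz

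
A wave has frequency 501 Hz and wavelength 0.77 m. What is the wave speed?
v = fλ = 385.8 m/s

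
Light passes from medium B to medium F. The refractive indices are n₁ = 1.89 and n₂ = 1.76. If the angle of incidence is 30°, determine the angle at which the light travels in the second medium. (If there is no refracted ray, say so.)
sin θ₂ = (n₁/n₂)·sin θ₁ = 0.5369 → θ₂ = 32.48°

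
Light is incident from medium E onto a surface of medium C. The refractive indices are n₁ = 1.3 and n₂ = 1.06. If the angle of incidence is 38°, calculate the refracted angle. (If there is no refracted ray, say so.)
sin θ₂ = (n₁/n₂)·sin θ₁ = 0.7551 → θ₂ = 49.03°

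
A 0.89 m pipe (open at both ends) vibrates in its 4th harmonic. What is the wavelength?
λₙ = 2L/n = 0.445 m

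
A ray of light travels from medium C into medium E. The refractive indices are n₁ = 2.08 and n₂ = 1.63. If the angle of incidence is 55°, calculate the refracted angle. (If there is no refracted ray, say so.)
sin θ₂ = (n₁/n₂)·sin θ₁ = 1.045 > 1, so there is no refracted ray — the light undergoes total internal reflection.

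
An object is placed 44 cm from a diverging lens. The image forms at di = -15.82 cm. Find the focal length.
1/f = 1/do + 1/di → f = -24.7 cm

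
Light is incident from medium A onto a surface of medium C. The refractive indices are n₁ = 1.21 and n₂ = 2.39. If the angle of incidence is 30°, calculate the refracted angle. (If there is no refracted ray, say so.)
sin θ₂ = (n₁/n₂)·sin θ₁ = 0.2531 → θ₂ = 14.66°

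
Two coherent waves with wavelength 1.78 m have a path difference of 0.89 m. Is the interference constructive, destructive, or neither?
destructive — path difference = 0.5λ, an odd multiple of λ/2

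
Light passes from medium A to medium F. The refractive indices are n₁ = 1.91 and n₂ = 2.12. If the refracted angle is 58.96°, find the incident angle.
sin θ₁ = (n₂/n₁)·sin θ₂ → θ₁ = 71.99°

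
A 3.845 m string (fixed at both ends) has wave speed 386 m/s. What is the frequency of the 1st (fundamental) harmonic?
fₙ = nv/(2L) = 50.2 Hz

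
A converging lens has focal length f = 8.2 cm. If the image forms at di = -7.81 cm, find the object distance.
1/do = 1/f − 1/di → do = 4 cm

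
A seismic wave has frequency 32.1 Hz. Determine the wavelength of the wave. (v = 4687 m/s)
λ = v/f = 146 m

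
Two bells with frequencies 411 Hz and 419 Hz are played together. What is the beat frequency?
8 Hz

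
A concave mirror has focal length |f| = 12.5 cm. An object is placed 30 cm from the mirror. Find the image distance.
f = +12.5 cm (concave); 1/di = 1/f − 1/do → di = 21.43 cm (real image, in front of mirror)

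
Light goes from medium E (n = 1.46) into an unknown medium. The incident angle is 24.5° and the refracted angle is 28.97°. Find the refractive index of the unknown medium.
n₂ = n₁·sin θ₁ / sin θ₂ = 1.25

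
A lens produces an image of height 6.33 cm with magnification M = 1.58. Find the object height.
ho = |hi|/|M| = 4.006 cm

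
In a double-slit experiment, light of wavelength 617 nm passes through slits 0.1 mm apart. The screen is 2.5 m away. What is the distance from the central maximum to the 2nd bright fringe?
y = mλL/d = 30.85 mm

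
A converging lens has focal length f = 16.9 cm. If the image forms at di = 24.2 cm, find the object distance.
1/do = 1/f − 1/di → do = 56.02 cm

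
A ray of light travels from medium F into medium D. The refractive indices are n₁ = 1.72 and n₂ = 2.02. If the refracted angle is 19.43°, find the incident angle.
sin θ₁ = (n₂/n₁)·sin θ₂ → θ₁ = 23°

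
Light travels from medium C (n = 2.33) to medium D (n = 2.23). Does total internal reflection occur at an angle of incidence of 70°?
θc = arcsin(n₂/n₁) = 73.15°; 70° < θc, so no — the ray refracts.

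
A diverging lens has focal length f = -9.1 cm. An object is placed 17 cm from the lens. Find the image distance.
1/di = 1/f − 1/do → di = -5.927 cm (virtual image)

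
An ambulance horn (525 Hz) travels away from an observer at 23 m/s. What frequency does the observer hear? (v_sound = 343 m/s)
f_obs = f·v/(v + v_s) = 492 Hz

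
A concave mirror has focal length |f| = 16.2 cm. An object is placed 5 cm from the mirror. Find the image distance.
f = +16.2 cm (concave); 1/di = 1/f − 1/do → di = -7.232 cm (virtual image, behind mirror)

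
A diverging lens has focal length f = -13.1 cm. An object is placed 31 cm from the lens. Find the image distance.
1/di = 1/f − 1/do → di = -9.209 cm (virtual image)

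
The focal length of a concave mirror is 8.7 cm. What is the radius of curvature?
R = 2|f| = 17.4 cm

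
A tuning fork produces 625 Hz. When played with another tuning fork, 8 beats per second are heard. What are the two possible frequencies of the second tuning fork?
f₂ = 625 ± 8 Hz → 633 Hz or 617 Hz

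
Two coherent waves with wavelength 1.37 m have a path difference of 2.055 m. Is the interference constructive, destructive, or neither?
destructive — path difference = 1.5λ, an odd multiple of λ/2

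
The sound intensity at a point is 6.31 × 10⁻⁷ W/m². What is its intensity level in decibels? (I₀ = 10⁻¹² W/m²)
β = 10·log₁₀(I/I₀) = 58 dB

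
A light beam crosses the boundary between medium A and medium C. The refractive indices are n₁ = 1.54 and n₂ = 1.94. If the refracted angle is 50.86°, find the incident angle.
sin θ₁ = (n₂/n₁)·sin θ₂ → θ₁ = 77.7°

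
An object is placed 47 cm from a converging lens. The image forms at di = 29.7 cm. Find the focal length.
1/f = 1/do + 1/di → f = 18.2 cm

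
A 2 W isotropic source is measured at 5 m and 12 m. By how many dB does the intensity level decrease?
Δβ = 20·log₁₀(r₂/r₁) = 7.604 dB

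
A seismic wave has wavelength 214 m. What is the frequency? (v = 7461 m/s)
f = v/λ = 34.86 Hz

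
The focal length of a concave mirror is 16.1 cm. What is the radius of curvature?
R = 2|f| = 32.2 cm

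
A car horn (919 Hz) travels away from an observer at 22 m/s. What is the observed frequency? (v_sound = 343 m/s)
f_obs = f·v/(v + v_s) = 863.6 Hz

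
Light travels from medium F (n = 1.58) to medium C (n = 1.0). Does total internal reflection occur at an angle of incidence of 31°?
θc = arcsin(n₂/n₁) = 39.27°; 31° < θc, so no — the ray refracts.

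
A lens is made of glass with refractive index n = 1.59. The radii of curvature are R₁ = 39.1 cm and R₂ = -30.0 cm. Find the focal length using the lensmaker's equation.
1/f = (n − 1)(1/R₁ − 1/R₂) → f = 28.77 cm (converging lens)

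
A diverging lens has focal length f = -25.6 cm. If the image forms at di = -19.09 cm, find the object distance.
1/do = 1/f − 1/di → do = 75.07 cm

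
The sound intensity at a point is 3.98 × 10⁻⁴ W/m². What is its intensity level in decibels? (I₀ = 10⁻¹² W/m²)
β = 10·log₁₀(I/I₀) = 86 dB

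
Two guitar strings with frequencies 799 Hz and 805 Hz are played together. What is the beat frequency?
6 Hz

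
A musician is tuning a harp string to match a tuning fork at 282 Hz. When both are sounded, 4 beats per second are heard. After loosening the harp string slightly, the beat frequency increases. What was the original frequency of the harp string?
278 Hz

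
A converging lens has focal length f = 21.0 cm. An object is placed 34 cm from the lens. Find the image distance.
1/di = 1/f − 1/do → di = 54.92 cm (real image)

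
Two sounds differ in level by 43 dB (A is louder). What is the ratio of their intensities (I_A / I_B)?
I_A/I_B = 10^(Δβ/10) = 19950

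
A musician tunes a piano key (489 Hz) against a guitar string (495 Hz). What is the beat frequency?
6 Hz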